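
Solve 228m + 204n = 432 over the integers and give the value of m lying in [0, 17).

Euclid: 228 = 1·204 + 24; 204 = 8·24 + 12; 24 = 2·12 + 0 → gcd = 12; 432 = 12·36.
Back-substitution yields 228·(-8) + 204·(9) = 12, so one solution is m = -8·36 = -288, n = 9·36 = 324.
Solutions in m differ by 204/12 = 17; the one in [0, 17) is -288 mod 17 = 1.

1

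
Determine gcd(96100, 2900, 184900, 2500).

100

gcd(96100, 2900): 96100 = 33·2900 + 400; 2900 = 7·400 + 100; 400 = 4·100 + 0 → 100
gcd(100, 184900): 184900 = 1849·100 + 0 → 100
gcd(100, 2500): 2500 = 25·100 + 0 → 100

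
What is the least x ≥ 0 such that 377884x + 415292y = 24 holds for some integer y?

Euclid: 415292 = 1·377884 + 37408; 377884 = 10·37408 + 3804; 37408 = 9·3804 + 3172; 3804 = 1·3172 + 632; 3172 = 5·632 + 12; 632 = 52·12 + 8; 12 = 1·8 + 4; 8 = 2·4 + 0 → gcd = 4; 24 = 4·6.
Back-substitution yields 377884·(-34826) + 415292·(31689) = 4, so one solution is x = -34826·6 = -208956, y = 31689·6 = 190134.
Solutions in x differ by 415292/4 = 103823; the one in [0, 103823) is -208956 mod 103823 = 102513.

102513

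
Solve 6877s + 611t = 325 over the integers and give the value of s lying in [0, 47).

Euclid: 6877 = 11·611 + 156; 611 = 3·156 + 143; 156 = 1·143 + 13; 143 = 11·13 + 0 → gcd = 13; 325 = 13·25.
Back-substitution yields 6877·(4) + 611·(-45) = 13, so one solution is s = 4·25 = 100, t = -45·25 = -1125.
Solutions in s differ by 611/13 = 47; the one in [0, 47) is 100 mod 47 = 6.

6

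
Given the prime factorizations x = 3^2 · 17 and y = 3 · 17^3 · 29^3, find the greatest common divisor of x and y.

min exponent per shared prime: 3 · 17 = 51

51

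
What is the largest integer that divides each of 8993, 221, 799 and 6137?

17

8993 = 17 · 23²; 221 = 13 · 17; 799 = 17 · 47; 6137 = 17 · 19²
gcd takes min exponent of each prime: 17 = 17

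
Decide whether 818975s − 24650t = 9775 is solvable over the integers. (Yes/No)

Yes

By Bézout, 818975s − 24650t = 9775 has integer solutions iff gcd(818975, 24650) | 9775.
Euclid: 818975 = 33·24650 + 5525; 24650 = 4·5525 + 2550; 5525 = 2·2550 + 425; 2550 = 6·425 + 0. gcd = 425; 9775 mod 425 = 0. Yes.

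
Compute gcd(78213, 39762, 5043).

gcd(78213, 39762): 78213 = 1·39762 + 38451; 39762 = 1·38451 + 1311; 38451 = 29·1311 + 432; 1311 = 3·432 + 15; 432 = 28·15 + 12; 15 = 1·12 + 3; 12 = 4·3 + 0 → 3
gcd(3, 5043): 5043 = 1681·3 + 0 → 3

3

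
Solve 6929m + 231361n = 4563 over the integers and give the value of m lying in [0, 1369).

Reduce mod 231361: 6929m ≡ 4563 (mod 231361). With g = gcd(6929, 231361) = 169 dividing 4563, divide through: 41m ≡ 27 (mod 1369).
Since gcd(41, 1369) = 1, m ≡ 27·(41)⁻¹ ≡ 201 (mod 1369). Smallest non-negative: 201.

201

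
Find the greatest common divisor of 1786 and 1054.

2

Euclid: 1786 = 1·1054 + 732; 1054 = 1·732 + 322; 732 = 2·322 + 88; 322 = 3·88 + 58; 88 = 1·58 + 30; 58 = 1·30 + 28; 30 = 1·28 + 2; 28 = 14·2 + 0. Last nonzero remainder: 2.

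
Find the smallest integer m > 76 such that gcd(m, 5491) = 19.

gcd(m, 5491) = 19 forces 19 | m; write m = 19s. Then gcd(19s, 19·289) = 19·gcd(s, 289), so need gcd(s, 289) = 1.
19s > 76 gives s ≥ 5. The least s ≥ 5 coprime to 289 is 5, so m = 19·5 = 95.

95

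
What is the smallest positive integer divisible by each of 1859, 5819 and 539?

1859 = 11 · 13²; 5819 = 11 · 23²; 539 = 7² · 11
lcm takes max exponent of each prime: 7² · 11 · 13² · 23² = 48187139

48187139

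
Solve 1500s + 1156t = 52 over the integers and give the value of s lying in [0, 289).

64

gcd(1500, 1156) = 4 (Euclid: 1500 = 1·1156 + 344; 1156 = 3·344 + 124; 344 = 2·124 + 96; 124 = 1·96 + 28; 96 = 3·28 + 12; 28 = 2·12 + 4; 12 = 3·4 + 0), and 4 | 52.
Extended Euclid: 1500·(-84) + 1156·(109) = 4. Scale by 13: s₀ = -1092.
General solution s = s₀ + 289k; reducing mod 289 gives s = 64 (and t = -83).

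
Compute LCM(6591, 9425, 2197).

4778475

6591 = 3 · 13³; 9425 = 5² · 13 · 29; 2197 = 13³
lcm takes max exponent of each prime: 3 · 5² · 13³ · 29 = 4778475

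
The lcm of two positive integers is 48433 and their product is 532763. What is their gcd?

From gcd × lcm = uv: gcd = 532763 / 48433 = 11.

11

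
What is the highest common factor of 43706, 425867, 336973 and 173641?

gcd(43706, 425867): 425867 = 9·43706 + 32513; 43706 = 1·32513 + 11193; 32513 = 2·11193 + 10127; 11193 = 1·10127 + 1066; 10127 = 9·1066 + 533; 1066 = 2·533 + 0 → 533
gcd(533, 336973): 336973 = 632·533 + 117; 533 = 4·117 + 65; 117 = 1·65 + 52; 65 = 1·52 + 13; 52 = 4·13 + 0 → 13
gcd(13, 173641): 173641 = 13357·13 + 0 → 13

13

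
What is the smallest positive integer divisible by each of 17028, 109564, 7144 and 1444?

368076532824

17028 = 2² · 3² · 11 · 43; 109564 = 2² · 7² · 13 · 43; 7144 = 2³ · 19 · 47; 1444 = 2² · 19²
lcm takes max exponent of each prime: 2³ · 3² · 7² · 11 · 13 · 19² · 43 · 47 = 368076532824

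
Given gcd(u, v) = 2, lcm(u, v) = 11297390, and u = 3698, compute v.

u·v = gcd·lcm = 2·11297390 = 22594780, so v = 22594780/3698 = 6110.

6110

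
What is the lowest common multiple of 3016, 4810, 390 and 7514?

3016 = 2³ · 13 · 29; 4810 = 2 · 5 · 13 · 37; 390 = 2 · 3 · 5 · 13; 7514 = 2 · 13 · 17²
lcm takes max exponent of each prime: 2³ · 3 · 5 · 13 · 17² · 29 · 37 = 483751320

483751320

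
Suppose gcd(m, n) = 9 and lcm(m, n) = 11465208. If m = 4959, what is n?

20808

m·n = gcd·lcm = 9·11465208 = 103186872, so n = 103186872/4959 = 20808.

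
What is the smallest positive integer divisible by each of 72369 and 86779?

72369 = 3² · 11 · 17 · 43; 86779 = 7³ · 11 · 23
max exponents: 3² · 7³ · 11 · 17 · 23 · 43 = 570919041

570919041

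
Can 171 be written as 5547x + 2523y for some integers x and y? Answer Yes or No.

Yes

By Bézout, 5547x + 2523y = 171 has integer solutions iff gcd(5547, 2523) | 171.
Euclid: 5547 = 2·2523 + 501; 2523 = 5·501 + 18; 501 = 27·18 + 15; 18 = 1·15 + 3; 15 = 5·3 + 0. gcd = 3; 171 mod 3 = 0. Yes.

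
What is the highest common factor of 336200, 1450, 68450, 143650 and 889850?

336200 = 2³ · 5² · 41²; 1450 = 2 · 5² · 29; 68450 = 2 · 5² · 37²; 143650 = 2 · 5² · 13² · 17; 889850 = 2 · 5² · 13 · 37²
gcd takes min exponent of each prime: 2 · 5² = 50

50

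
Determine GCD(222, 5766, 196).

2

222 = 2 · 3 · 37; 5766 = 2 · 3 · 31²; 196 = 2² · 7²
gcd takes min exponent of each prime: 2 = 2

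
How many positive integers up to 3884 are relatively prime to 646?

1732

Prime factors of 646: 2, 17, 19. Count integers ≤ 3884 divisible by none of them.
By inclusion–exclusion: 3884 − ⌊3884/2⌋ − ⌊3884/17⌋ − ⌊3884/19⌋ + ⌊3884/34⌋ + ⌊3884/38⌋ + ⌊3884/323⌋ − ⌊3884/646⌋ = 1732.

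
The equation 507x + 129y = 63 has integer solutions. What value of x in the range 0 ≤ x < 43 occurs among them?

Reduce mod 129: 507x ≡ 63 (mod 129). With g = gcd(507, 129) = 3 dividing 63, divide through: 169x ≡ 21 (mod 43).
Since gcd(169, 43) = 1, x ≡ 21·(169)⁻¹ ≡ 36 (mod 43). Smallest non-negative: 36.

36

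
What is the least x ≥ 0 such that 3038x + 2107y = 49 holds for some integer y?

34

gcd(3038, 2107) = 49 (Euclid: 3038 = 1·2107 + 931; 2107 = 2·931 + 245; 931 = 3·245 + 196; 245 = 1·196 + 49; 196 = 4·49 + 0), and 49 | 49.
Extended Euclid: 3038·(-9) + 2107·(13) = 49. Scale by 1: x₀ = -9.
General solution x = x₀ + 43t; reducing mod 43 gives x = 34 (and y = -49).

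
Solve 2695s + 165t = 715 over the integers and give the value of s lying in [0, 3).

1

gcd(2695, 165) = 55 (Euclid: 2695 = 16·165 + 55; 165 = 3·55 + 0), and 55 | 715.
Extended Euclid: 2695·(1) + 165·(-16) = 55. Scale by 13: s₀ = 13.
General solution s = s₀ + 3k; reducing mod 3 gives s = 1 (and t = -12).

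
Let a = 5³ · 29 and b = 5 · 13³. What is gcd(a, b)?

5

min exponent per shared prime: 5 = 5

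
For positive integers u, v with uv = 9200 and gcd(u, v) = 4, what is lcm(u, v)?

2300

gcd·lcm = product, so lcm = 9200/4 = 2300.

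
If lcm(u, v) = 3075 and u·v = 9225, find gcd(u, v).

From gcd × lcm = uv: gcd = 9225 / 3075 = 3.

3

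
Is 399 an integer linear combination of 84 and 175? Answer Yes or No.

Yes

By Bézout, 84x − 175y = 399 has integer solutions iff gcd(84, 175) | 399.
Euclid: 175 = 2·84 + 7; 84 = 12·7 + 0. gcd = 7; 399 mod 7 = 0. Yes.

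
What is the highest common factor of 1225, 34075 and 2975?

1225 = 5² · 7²; 34075 = 5² · 29 · 47; 2975 = 5² · 7 · 17
gcd takes min exponent of each prime: 5² = 25

25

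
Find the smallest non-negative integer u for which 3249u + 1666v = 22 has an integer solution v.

Euclid: 3249 = 1·1666 + 1583; 1666 = 1·1583 + 83; 1583 = 19·83 + 6; 83 = 13·6 + 5; 6 = 1·5 + 1; 5 = 5·1 + 0 → gcd = 1; 22 = 1·22.
Back-substitution yields 3249·(281) + 1666·(-548) = 1, so one solution is u = 281·22 = 6182, v = -548·22 = -12056.
Solutions in u differ by 1666/1 = 1666; the one in [0, 1666) is 6182 mod 1666 = 1184.

1184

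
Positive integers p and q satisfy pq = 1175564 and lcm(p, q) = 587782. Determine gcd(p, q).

2

From gcd × lcm = pq: gcd = 1175564 / 587782 = 2.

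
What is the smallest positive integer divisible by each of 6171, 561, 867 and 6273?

12903561

6171 = 3 · 11² · 17; 561 = 3 · 11 · 17; 867 = 3 · 17²; 6273 = 3² · 17 · 41
lcm takes max exponent of each prime: 3² · 11² · 17² · 41 = 12903561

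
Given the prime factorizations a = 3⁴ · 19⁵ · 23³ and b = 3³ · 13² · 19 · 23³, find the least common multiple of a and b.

412404348840237

max exponent per prime: 3⁴ · 13² · 19⁵ · 23³ = 412404348840237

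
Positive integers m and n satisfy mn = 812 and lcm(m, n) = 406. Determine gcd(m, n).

From gcd × lcm = mn: gcd = 812 / 406 = 2.

2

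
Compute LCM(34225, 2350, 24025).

3091681150

34225 = 5² · 37²; 2350 = 2 · 5² · 47; 24025 = 5² · 31²
lcm takes max exponent of each prime: 2 · 5² · 31² · 37² · 47 = 3091681150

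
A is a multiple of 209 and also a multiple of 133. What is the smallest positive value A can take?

1463

gcd first: 209 = 1·133 + 76; 133 = 1·76 + 57; 76 = 1·57 + 19; 57 = 3·19 + 0 → gcd = 19
lcm = 209·133/gcd = 27797/19 = 1463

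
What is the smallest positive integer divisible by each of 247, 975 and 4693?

lcm(247, 975) = 247·975/gcd = 240825/13 = 18525
lcm(18525, 4693) = 18525·4693/gcd = 86937825/247 = 351975

351975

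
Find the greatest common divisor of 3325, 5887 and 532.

7

3325 = 5² · 7 · 19; 5887 = 7 · 29²; 532 = 2² · 7 · 19
gcd takes min exponent of each prime: 7 = 7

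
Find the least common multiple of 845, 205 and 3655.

lcm(845, 205) = 845·205/gcd = 173225/5 = 34645
lcm(34645, 3655) = 34645·3655/gcd = 126627475/5 = 25325495

25325495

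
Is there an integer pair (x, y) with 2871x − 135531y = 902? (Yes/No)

gcd(2871, 135531): 135531 = 47·2871 + 594; 2871 = 4·594 + 495; 594 = 1·495 + 99; 495 = 5·99 + 0 → 99
99 does not divide 902, so a solution does not exist.

No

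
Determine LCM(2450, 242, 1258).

186467050

2450 = 2 · 5² · 7²; 242 = 2 · 11²; 1258 = 2 · 17 · 37
lcm takes max exponent of each prime: 2 · 5² · 7² · 11² · 17 · 37 = 186467050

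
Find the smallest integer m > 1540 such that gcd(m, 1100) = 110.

1870

1100 = 110·10. Any m with gcd(m, 1100) = 110 is a multiple of 110, say 110s, with s coprime to 10.
Need s > 1540/110, so s ≥ 15. First s ≥ 15 with gcd(s, 10) = 1 is s = 17. Thus m = 110·17 = 1870.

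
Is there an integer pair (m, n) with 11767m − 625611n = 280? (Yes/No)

gcd(11767, 625611): 625611 = 53·11767 + 1960; 11767 = 6·1960 + 7; 1960 = 280·7 + 0 → 7
7 divides 280, so a solution exists.

Yes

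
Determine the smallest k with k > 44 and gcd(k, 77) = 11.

77 = 11·7. Any k with gcd(k, 77) = 11 is a multiple of 11, say 11s, with s coprime to 7.
Need s > 44/11, so s ≥ 5. First s ≥ 5 with gcd(s, 7) = 1 is s = 5. Thus k = 11·5 = 55.

55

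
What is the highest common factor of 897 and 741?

39

897 = 3 · 13 · 23
741 = 3 · 13 · 19
Common: 3 · 13 = 39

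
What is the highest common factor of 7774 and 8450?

7774 = 2 · 13² · 23
8450 = 2 · 5² · 13²
Common: 2 · 13² = 338

338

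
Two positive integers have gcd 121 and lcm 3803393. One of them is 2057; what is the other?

223729

p·q = gcd·lcm = 121·3803393 = 460210553, so q = 460210553/2057 = 223729.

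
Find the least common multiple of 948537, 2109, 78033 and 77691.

948537 = 3³ · 19 · 43²; 2109 = 3 · 19 · 37; 78033 = 3 · 19 · 37²; 77691 = 3 · 19 · 29 · 47
lcm takes max exponent of each prime: 3³ · 19 · 29 · 37² · 43² · 47 = 1769919769539

1769919769539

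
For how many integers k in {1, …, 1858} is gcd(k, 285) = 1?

939

285 = 3·5·19. Inclusion–exclusion on these primes:
1858 − ⌊1858/3⌋ − ⌊1858/5⌋ − ⌊1858/19⌋ + ⌊1858/15⌋ + ⌊1858/57⌋ + ⌊1858/95⌋ − ⌊1858/285⌋ = 939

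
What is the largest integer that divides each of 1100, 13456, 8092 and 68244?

4

gcd(1100, 13456): 13456 = 12·1100 + 256; 1100 = 4·256 + 76; 256 = 3·76 + 28; 76 = 2·28 + 20; 28 = 1·20 + 8; 20 = 2·8 + 4; 8 = 2·4 + 0 → 4
gcd(4, 8092): 8092 = 2023·4 + 0 → 4
gcd(4, 68244): 68244 = 17061·4 + 0 → 4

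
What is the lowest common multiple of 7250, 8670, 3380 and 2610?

7250 = 2 · 5³ · 29; 8670 = 2 · 3 · 5 · 17²; 3380 = 2² · 5 · 13²; 2610 = 2 · 3² · 5 · 29
lcm takes max exponent of each prime: 2² · 3² · 5³ · 13² · 17² · 29 = 6373750500

6373750500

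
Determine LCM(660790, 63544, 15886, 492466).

660790 = 2 · 5 · 13² · 17 · 23; 63544 = 2³ · 13² · 47; 15886 = 2 · 13² · 47; 492466 = 2 · 13² · 31 · 47
lcm takes max exponent of each prime: 2³ · 5 · 13² · 17 · 23 · 31 · 47 = 3851084120

3851084120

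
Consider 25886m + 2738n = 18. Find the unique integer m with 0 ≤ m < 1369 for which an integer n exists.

1336

gcd(25886, 2738) = 2 (Euclid: 25886 = 9·2738 + 1244; 2738 = 2·1244 + 250; 1244 = 4·250 + 244; 250 = 1·244 + 6; 244 = 40·6 + 4; 6 = 1·4 + 2; 4 = 2·2 + 0), and 2 | 18.
Extended Euclid: 25886·(-460) + 2738·(4349) = 2. Scale by 9: m₀ = -4140.
General solution m = m₀ + 1369t; reducing mod 1369 gives m = 1336 (and n = -12631).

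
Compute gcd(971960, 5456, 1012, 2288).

gcd(971960, 5456): 971960 = 178·5456 + 792; 5456 = 6·792 + 704; 792 = 1·704 + 88; 704 = 8·88 + 0 → 88
gcd(88, 1012): 1012 = 11·88 + 44; 88 = 2·44 + 0 → 44
gcd(44, 2288): 2288 = 52·44 + 0 → 44

44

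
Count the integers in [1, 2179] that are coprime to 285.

1102

Prime factors of 285: 3, 5, 19. Count integers ≤ 2179 divisible by none of them.
By inclusion–exclusion: 2179 − ⌊2179/3⌋ − ⌊2179/5⌋ − ⌊2179/19⌋ + ⌊2179/15⌋ + ⌊2179/57⌋ + ⌊2179/95⌋ − ⌊2179/285⌋ = 1102.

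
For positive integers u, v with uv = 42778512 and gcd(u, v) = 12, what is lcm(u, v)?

Since gcd(u,v)·lcm(u,v) = uv, lcm = 42778512/12 = 3564876.

3564876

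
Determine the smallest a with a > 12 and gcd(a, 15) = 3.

15 = 3·5. Any a with gcd(a, 15) = 3 is a multiple of 3, say 3s, with s coprime to 5.
Need s > 12/3, so s ≥ 5. First s ≥ 5 with gcd(s, 5) = 1 is s = 6. Thus a = 3·6 = 18.

18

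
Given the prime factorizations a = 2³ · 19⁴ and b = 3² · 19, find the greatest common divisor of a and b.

19

min exponent per shared prime: 19 = 19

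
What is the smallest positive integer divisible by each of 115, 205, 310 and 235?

13739510

lcm(115, 205) = 115·205/gcd = 23575/5 = 4715
lcm(4715, 310) = 4715·310/gcd = 1461650/5 = 292330
lcm(292330, 235) = 292330·235/gcd = 68697550/5 = 13739510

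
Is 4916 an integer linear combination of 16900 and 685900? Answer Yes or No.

gcd(16900, 685900): 685900 = 40·16900 + 9900; 16900 = 1·9900 + 7000; 9900 = 1·7000 + 2900; 7000 = 2·2900 + 1200; 2900 = 2·1200 + 500; 1200 = 2·500 + 200; 500 = 2·200 + 100; 200 = 2·100 + 0 → 100
100 does not divide 4916, so a solution does not exist.

No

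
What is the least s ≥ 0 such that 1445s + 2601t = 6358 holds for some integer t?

8

Euclid: 2601 = 1·1445 + 1156; 1445 = 1·1156 + 289; 1156 = 4·289 + 0 → gcd = 289; 6358 = 289·22.
Back-substitution yields 1445·(2) + 2601·(-1) = 289, so one solution is s = 2·22 = 44, t = -1·22 = -22.
Solutions in s differ by 2601/289 = 9; the one in [0, 9) is 44 mod 9 = 8.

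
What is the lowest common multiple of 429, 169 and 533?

429 = 3 · 11 · 13; 169 = 13²; 533 = 13 · 41
lcm takes max exponent of each prime: 3 · 11 · 13² · 41 = 228657

228657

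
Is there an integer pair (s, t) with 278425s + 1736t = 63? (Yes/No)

gcd(278425, 1736): 278425 = 160·1736 + 665; 1736 = 2·665 + 406; 665 = 1·406 + 259; 406 = 1·259 + 147; 259 = 1·147 + 112; 147 = 1·112 + 35; 112 = 3·35 + 7; 35 = 5·7 + 0 → 7
7 divides 63, so a solution exists.

Yes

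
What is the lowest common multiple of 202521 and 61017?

374461329

202521 = 3 · 11 · 17 · 19²; 61017 = 3 · 11 · 43²
max exponents: 3 · 11 · 17 · 19² · 43² = 374461329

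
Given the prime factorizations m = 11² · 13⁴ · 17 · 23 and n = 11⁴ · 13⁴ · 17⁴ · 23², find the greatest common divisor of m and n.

1351249471

min exponent per shared prime: 11² · 13⁴ · 17 · 23 = 1351249471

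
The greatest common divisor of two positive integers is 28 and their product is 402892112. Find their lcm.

gcd·lcm = product, so lcm = 402892112/28 = 14389004.

14389004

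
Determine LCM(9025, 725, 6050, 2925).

7410481650

9025 = 5² · 19²; 725 = 5² · 29; 6050 = 2 · 5² · 11²; 2925 = 3² · 5² · 13
lcm takes max exponent of each prime: 2 · 3² · 5² · 11² · 13 · 19² · 29 = 7410481650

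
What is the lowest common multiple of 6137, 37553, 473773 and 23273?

517221623150413

lcm(6137, 37553) = 6137·37553/gcd = 230462761/17 = 13556633
lcm(13556633, 473773) = 13556633·473773/gcd = 6422766686309/17 = 377809805077
lcm(377809805077, 23273) = 377809805077·23273/gcd = 8792767593557021/17 = 517221623150413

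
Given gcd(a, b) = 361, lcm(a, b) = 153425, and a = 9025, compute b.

6137

Using ab = gcd(a,b)·lcm(a,b) = 361·153425 = 55386425, we get b = 55386425/9025 = 6137.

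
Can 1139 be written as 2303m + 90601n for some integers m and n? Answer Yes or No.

No

By Bézout, 2303m + 90601n = 1139 has integer solutions iff gcd(2303, 90601) | 1139.
Euclid: 90601 = 39·2303 + 784; 2303 = 2·784 + 735; 784 = 1·735 + 49; 735 = 15·49 + 0. gcd = 49; 1139 mod 49 = 12. No.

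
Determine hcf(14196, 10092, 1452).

12

gcd(14196, 10092): 14196 = 1·10092 + 4104; 10092 = 2·4104 + 1884; 4104 = 2·1884 + 336; 1884 = 5·336 + 204; 336 = 1·204 + 132; 204 = 1·132 + 72; 132 = 1·72 + 60; 72 = 1·60 + 12; 60 = 5·12 + 0 → 12
gcd(12, 1452): 1452 = 121·12 + 0 → 12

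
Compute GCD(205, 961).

1

205 = 5 · 41
961 = 31²
Common: 1 = 1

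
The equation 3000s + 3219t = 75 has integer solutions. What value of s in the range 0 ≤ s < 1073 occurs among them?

Reduce mod 3219: 3000s ≡ 75 (mod 3219). With g = gcd(3000, 3219) = 3 dividing 75, divide through: 1000s ≡ 25 (mod 1073).
Since gcd(1000, 1073) = 1, s ≡ 25·(1000)⁻¹ ≡ 617 (mod 1073). Smallest non-negative: 617.

617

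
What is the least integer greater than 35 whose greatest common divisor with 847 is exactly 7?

Multiples of 7 above 35: 7·6, 7·7, … . Need the cofactor coprime to 847/7 = 121.
Checking s = 6, 7, … the first with gcd(s, 121) = 1 is s = 6, giving 42.

42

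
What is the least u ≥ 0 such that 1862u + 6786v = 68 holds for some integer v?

Euclid: 6786 = 3·1862 + 1200; 1862 = 1·1200 + 662; 1200 = 1·662 + 538; 662 = 1·538 + 124; 538 = 4·124 + 42; 124 = 2·42 + 40; 42 = 1·40 + 2; 40 = 20·2 + 0 → gcd = 2; 68 = 2·34.
Back-substitution yields 1862·(-164) + 6786·(45) = 2, so one solution is u = -164·34 = -5576, v = 45·34 = 1530.
Solutions in u differ by 6786/2 = 3393; the one in [0, 3393) is -5576 mod 3393 = 1210.

1210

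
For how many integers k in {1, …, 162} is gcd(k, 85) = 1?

122

85 = 5·17. Inclusion–exclusion on these primes:
162 − ⌊162/5⌋ − ⌊162/17⌋ + ⌊162/85⌋ = 122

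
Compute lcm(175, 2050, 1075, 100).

1234100

lcm(175, 2050) = 175·2050/gcd = 358750/25 = 14350
lcm(14350, 1075) = 14350·1075/gcd = 15426250/25 = 617050
lcm(617050, 100) = 617050·100/gcd = 61705000/50 = 1234100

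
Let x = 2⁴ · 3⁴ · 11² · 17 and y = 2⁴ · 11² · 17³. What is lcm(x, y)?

770437008

max exponent per prime: 2⁴ · 3⁴ · 11² · 17³ = 770437008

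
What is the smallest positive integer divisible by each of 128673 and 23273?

176153337

gcd first: 128673 = 5·23273 + 12308; 23273 = 1·12308 + 10965; 12308 = 1·10965 + 1343; 10965 = 8·1343 + 221; 1343 = 6·221 + 17; 221 = 13·17 + 0 → gcd = 17
lcm = 128673·23273/gcd = 2994606729/17 = 176153337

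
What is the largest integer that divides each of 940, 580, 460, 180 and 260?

gcd(940, 580): 940 = 1·580 + 360; 580 = 1·360 + 220; 360 = 1·220 + 140; 220 = 1·140 + 80; 140 = 1·80 + 60; 80 = 1·60 + 20; 60 = 3·20 + 0 → 20
gcd(20, 460): 460 = 23·20 + 0 → 20
gcd(20, 180): 180 = 9·20 + 0 → 20
gcd(20, 260): 260 = 13·20 + 0 → 20

20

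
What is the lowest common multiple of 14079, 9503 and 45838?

lcm(14079, 9503) = 14079·9503/gcd = 133792737/13 = 10291749
lcm(10291749, 45838) = 10291749·45838/gcd = 471753190662/559 = 843923418

843923418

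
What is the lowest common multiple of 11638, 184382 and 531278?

11638 = 2 · 11 · 23²; 184382 = 2 · 11 · 17² · 29; 531278 = 2 · 11 · 19 · 31 · 41
lcm takes max exponent of each prime: 2 · 11 · 17² · 19 · 23² · 29 · 31 · 41 = 2355447045622

2355447045622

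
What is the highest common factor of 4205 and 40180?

5

Euclid: 40180 = 9·4205 + 2335; 4205 = 1·2335 + 1870; 2335 = 1·1870 + 465; 1870 = 4·465 + 10; 465 = 46·10 + 5; 10 = 2·5 + 0. Last nonzero remainder: 5.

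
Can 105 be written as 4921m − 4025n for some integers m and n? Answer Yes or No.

Yes

By Bézout, 4921m − 4025n = 105 has integer solutions iff gcd(4921, 4025) | 105.
Euclid: 4921 = 1·4025 + 896; 4025 = 4·896 + 441; 896 = 2·441 + 14; 441 = 31·14 + 7; 14 = 2·7 + 0. gcd = 7; 105 mod 7 = 0. Yes.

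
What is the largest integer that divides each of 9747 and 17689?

361

Euclid: 17689 = 1·9747 + 7942; 9747 = 1·7942 + 1805; 7942 = 4·1805 + 722; 1805 = 2·722 + 361; 722 = 2·361 + 0. Last nonzero remainder: 361.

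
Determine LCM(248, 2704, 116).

2430896

lcm(248, 2704) = 248·2704/gcd = 670592/8 = 83824
lcm(83824, 116) = 83824·116/gcd = 9723584/4 = 2430896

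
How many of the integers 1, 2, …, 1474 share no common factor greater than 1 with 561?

840

Prime factors of 561: 3, 11, 17. Count integers ≤ 1474 divisible by none of them.
By inclusion–exclusion: 1474 − ⌊1474/3⌋ − ⌊1474/11⌋ − ⌊1474/17⌋ + ⌊1474/33⌋ + ⌊1474/51⌋ + ⌊1474/187⌋ − ⌊1474/561⌋ = 840.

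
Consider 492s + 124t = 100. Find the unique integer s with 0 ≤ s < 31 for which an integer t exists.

gcd(492, 124) = 4 (Euclid: 492 = 3·124 + 120; 124 = 1·120 + 4; 120 = 30·4 + 0), and 4 | 100.
Extended Euclid: 492·(-1) + 124·(4) = 4. Scale by 25: s₀ = -25.
General solution s = s₀ + 31k; reducing mod 31 gives s = 6 (and t = -23).

6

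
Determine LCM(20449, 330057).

39936897

gcd first: 330057 = 16·20449 + 2873; 20449 = 7·2873 + 338; 2873 = 8·338 + 169; 338 = 2·169 + 0 → gcd = 169
lcm = 20449·330057/gcd = 6749335593/169 = 39936897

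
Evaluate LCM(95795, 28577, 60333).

81642917265

lcm(95795, 28577) = 95795·28577/gcd = 2737533715/17 = 161031395
lcm(161031395, 60333) = 161031395·60333/gcd = 9715507154535/119 = 81642917265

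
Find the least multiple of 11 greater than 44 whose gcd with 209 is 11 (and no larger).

55

gcd(m, 209) = 11 forces 11 | m; write m = 11s. Then gcd(11s, 11·19) = 11·gcd(s, 19), so need gcd(s, 19) = 1.
11s > 44 gives s ≥ 5. The least s ≥ 5 coprime to 19 is 5, so m = 11·5 = 55.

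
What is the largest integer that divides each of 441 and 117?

9

Euclid: 441 = 3·117 + 90; 117 = 1·90 + 27; 90 = 3·27 + 9; 27 = 3·9 + 0. Last nonzero remainder: 9.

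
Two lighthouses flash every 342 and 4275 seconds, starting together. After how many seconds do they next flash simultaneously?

8550

gcd first: 4275 = 12·342 + 171; 342 = 2·171 + 0 → gcd = 171
lcm = 342·4275/gcd = 1462050/171 = 8550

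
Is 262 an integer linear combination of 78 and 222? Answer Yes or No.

By Bézout, 78u − 222v = 262 has integer solutions iff gcd(78, 222) | 262.
Euclid: 222 = 2·78 + 66; 78 = 1·66 + 12; 66 = 5·12 + 6; 12 = 2·6 + 0. gcd = 6; 262 mod 6 = 4. No.

No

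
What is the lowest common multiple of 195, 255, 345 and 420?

2134860

195 = 3 · 5 · 13; 255 = 3 · 5 · 17; 345 = 3 · 5 · 23; 420 = 2² · 3 · 5 · 7
lcm takes max exponent of each prime: 2² · 3 · 5 · 7 · 13 · 17 · 23 = 2134860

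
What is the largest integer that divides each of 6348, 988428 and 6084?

gcd(6348, 988428): 988428 = 155·6348 + 4488; 6348 = 1·4488 + 1860; 4488 = 2·1860 + 768; 1860 = 2·768 + 324; 768 = 2·324 + 120; 324 = 2·120 + 84; 120 = 1·84 + 36; 84 = 2·36 + 12; 36 = 3·12 + 0 → 12
gcd(12, 6084): 6084 = 507·12 + 0 → 12

12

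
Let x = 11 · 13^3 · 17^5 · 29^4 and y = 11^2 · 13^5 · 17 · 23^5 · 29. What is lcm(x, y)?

290387495055563411940648643

max exponent per prime: 11^2 · 13^5 · 17^5 · 23^5 · 29^4 = 290387495055563411940648643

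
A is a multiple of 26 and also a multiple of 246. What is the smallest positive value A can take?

26 = 2 · 13; 246 = 2 · 3 · 41
max exponents: 2 · 3 · 13 · 41 = 3198

3198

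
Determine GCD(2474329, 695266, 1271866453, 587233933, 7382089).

20449

gcd(2474329, 695266): 2474329 = 3·695266 + 388531; 695266 = 1·388531 + 306735; 388531 = 1·306735 + 81796; 306735 = 3·81796 + 61347; 81796 = 1·61347 + 20449; 61347 = 3·20449 + 0 → 20449
gcd(20449, 1271866453): 1271866453 = 62197·20449 + 0 → 20449
gcd(20449, 587233933): 587233933 = 28717·20449 + 0 → 20449
gcd(20449, 7382089): 7382089 = 361·20449 + 0 → 20449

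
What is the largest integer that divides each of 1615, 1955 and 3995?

85

1615 = 5 · 17 · 19; 1955 = 5 · 17 · 23; 3995 = 5 · 17 · 47
gcd takes min exponent of each prime: 5 · 17 = 85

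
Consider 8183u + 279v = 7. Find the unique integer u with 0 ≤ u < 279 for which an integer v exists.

179

Euclid: 8183 = 29·279 + 92; 279 = 3·92 + 3; 92 = 30·3 + 2; 3 = 1·2 + 1; 2 = 2·1 + 0 → gcd = 1; 7 = 1·7.
Back-substitution yields 8183·(-94) + 279·(2757) = 1, so one solution is u = -94·7 = -658, v = 2757·7 = 19299.
Solutions in u differ by 279/1 = 279; the one in [0, 279) is -658 mod 279 = 179.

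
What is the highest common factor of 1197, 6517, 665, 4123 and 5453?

133

gcd(1197, 6517): 6517 = 5·1197 + 532; 1197 = 2·532 + 133; 532 = 4·133 + 0 → 133
gcd(133, 665): 665 = 5·133 + 0 → 133
gcd(133, 4123): 4123 = 31·133 + 0 → 133
gcd(133, 5453): 5453 = 41·133 + 0 → 133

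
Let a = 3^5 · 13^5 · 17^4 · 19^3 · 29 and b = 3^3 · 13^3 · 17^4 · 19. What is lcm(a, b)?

max exponent per prime: 3^5 · 13^5 · 17^4 · 19^3 · 29 = 1498916779847224569

1498916779847224569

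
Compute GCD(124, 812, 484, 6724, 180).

124 = 2² · 31; 812 = 2² · 7 · 29; 484 = 2² · 11²; 6724 = 2² · 41²; 180 = 2² · 3² · 5
gcd takes min exponent of each prime: 2² = 4

4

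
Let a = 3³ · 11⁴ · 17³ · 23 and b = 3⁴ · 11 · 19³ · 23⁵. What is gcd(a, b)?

min exponent per shared prime: 3³ · 11 · 23 = 6831

6831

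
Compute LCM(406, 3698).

750694

406 = 2 · 7 · 29; 3698 = 2 · 43²
max exponents: 2 · 7 · 29 · 43² = 750694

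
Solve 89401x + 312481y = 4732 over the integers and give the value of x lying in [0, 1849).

Reduce mod 312481: 89401x ≡ 4732 (mod 312481). With g = gcd(89401, 312481) = 169 dividing 4732, divide through: 529x ≡ 28 (mod 1849).
Since gcd(529, 1849) = 1, x ≡ 28·(529)⁻¹ ≡ 409 (mod 1849). Smallest non-negative: 409.

409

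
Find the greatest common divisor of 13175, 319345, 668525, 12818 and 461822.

17

gcd(13175, 319345): 319345 = 24·13175 + 3145; 13175 = 4·3145 + 595; 3145 = 5·595 + 170; 595 = 3·170 + 85; 170 = 2·85 + 0 → 85
gcd(85, 668525): 668525 = 7865·85 + 0 → 85
gcd(85, 12818): 12818 = 150·85 + 68; 85 = 1·68 + 17; 68 = 4·17 + 0 → 17
gcd(17, 461822): 461822 = 27166·17 + 0 → 17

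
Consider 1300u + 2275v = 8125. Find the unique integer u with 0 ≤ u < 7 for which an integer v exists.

1

Euclid: 2275 = 1·1300 + 975; 1300 = 1·975 + 325; 975 = 3·325 + 0 → gcd = 325; 8125 = 325·25.
Back-substitution yields 1300·(2) + 2275·(-1) = 325, so one solution is u = 2·25 = 50, v = -1·25 = -25.
Solutions in u differ by 2275/325 = 7; the one in [0, 7) is 50 mod 7 = 1.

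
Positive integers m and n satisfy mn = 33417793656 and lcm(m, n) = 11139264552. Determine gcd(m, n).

3

gcd·lcm = product, so gcd = 33417793656/11139264552 = 3.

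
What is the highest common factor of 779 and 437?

19

Euclid: 779 = 1·437 + 342; 437 = 1·342 + 95; 342 = 3·95 + 57; 95 = 1·57 + 38; 57 = 1·38 + 19; 38 = 2·19 + 0. Last nonzero remainder: 19.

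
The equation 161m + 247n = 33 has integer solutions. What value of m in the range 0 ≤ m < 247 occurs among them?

Euclid: 247 = 1·161 + 86; 161 = 1·86 + 75; 86 = 1·75 + 11; 75 = 6·11 + 9; 11 = 1·9 + 2; 9 = 4·2 + 1; 2 = 2·1 + 0 → gcd = 1; 33 = 1·33.
Back-substitution yields 161·(112) + 247·(-73) = 1, so one solution is m = 112·33 = 3696, n = -73·33 = -2409.
Solutions in m differ by 247/1 = 247; the one in [0, 247) is 3696 mod 247 = 238.

238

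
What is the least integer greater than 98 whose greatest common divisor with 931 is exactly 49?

931 = 49·19. Any m with gcd(m, 931) = 49 is a multiple of 49, say 49s, with s coprime to 19.
Need s > 98/49, so s ≥ 3. First s ≥ 3 with gcd(s, 19) = 1 is s = 3. Thus m = 49·3 = 147.

147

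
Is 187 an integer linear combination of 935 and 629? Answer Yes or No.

Yes

gcd(935, 629): 935 = 1·629 + 306; 629 = 2·306 + 17; 306 = 18·17 + 0 → 17
17 divides 187, so a solution exists.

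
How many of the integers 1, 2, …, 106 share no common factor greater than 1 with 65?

Prime factors of 65: 5, 13. Count integers ≤ 106 divisible by none of them.
By inclusion–exclusion: 106 − ⌊106/5⌋ − ⌊106/13⌋ + ⌊106/65⌋ = 78.

78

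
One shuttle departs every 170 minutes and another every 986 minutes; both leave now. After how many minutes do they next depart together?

gcd first: 986 = 5·170 + 136; 170 = 1·136 + 34; 136 = 4·34 + 0 → gcd = 34
lcm = 170·986/gcd = 167620/34 = 4930

4930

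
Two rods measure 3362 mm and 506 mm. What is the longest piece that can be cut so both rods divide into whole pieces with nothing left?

2

Euclid: 3362 = 6·506 + 326; 506 = 1·326 + 180; 326 = 1·180 + 146; 180 = 1·146 + 34; 146 = 4·34 + 10; 34 = 3·10 + 4; 10 = 2·4 + 2; 4 = 2·2 + 0. Last nonzero remainder: 2.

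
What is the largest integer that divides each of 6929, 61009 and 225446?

169

6929 = 13² · 41; 61009 = 13² · 19²; 225446 = 2 · 13² · 23 · 29
gcd takes min exponent of each prime: 13² = 169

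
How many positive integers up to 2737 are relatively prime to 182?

1083

Prime factors of 182: 2, 7, 13. Count integers ≤ 2737 divisible by none of them.
By inclusion–exclusion: 2737 − ⌊2737/2⌋ − ⌊2737/7⌋ − ⌊2737/13⌋ + ⌊2737/14⌋ + ⌊2737/26⌋ + ⌊2737/91⌋ − ⌊2737/182⌋ = 1083.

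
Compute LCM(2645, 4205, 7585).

3374483065

2645 = 5 · 23²; 4205 = 5 · 29²; 7585 = 5 · 37 · 41
lcm takes max exponent of each prime: 5 · 23² · 29² · 37 · 41 = 3374483065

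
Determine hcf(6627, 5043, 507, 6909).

gcd(6627, 5043): 6627 = 1·5043 + 1584; 5043 = 3·1584 + 291; 1584 = 5·291 + 129; 291 = 2·129 + 33; 129 = 3·33 + 30; 33 = 1·30 + 3; 30 = 10·3 + 0 → 3
gcd(3, 507): 507 = 169·3 + 0 → 3
gcd(3, 6909): 6909 = 2303·3 + 0 → 3

3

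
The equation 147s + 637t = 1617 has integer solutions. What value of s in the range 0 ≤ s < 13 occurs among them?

Euclid: 637 = 4·147 + 49; 147 = 3·49 + 0 → gcd = 49; 1617 = 49·33.
Back-substitution yields 147·(-4) + 637·(1) = 49, so one solution is s = -4·33 = -132, t = 1·33 = 33.
Solutions in s differ by 637/49 = 13; the one in [0, 13) is -132 mod 13 = 11.

11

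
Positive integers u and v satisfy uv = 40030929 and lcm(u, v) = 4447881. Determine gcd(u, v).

From gcd × lcm = uv: gcd = 40030929 / 4447881 = 9.

9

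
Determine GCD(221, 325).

221 = 13 · 17
325 = 5² · 13
Common: 13 = 13

13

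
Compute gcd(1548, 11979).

1548 = 2² · 3² · 43
11979 = 3² · 11³
Common: 3² = 9

9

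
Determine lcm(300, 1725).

300 = 2² · 3 · 5²; 1725 = 3 · 5² · 23
max exponents: 2² · 3 · 5² · 23 = 6900

6900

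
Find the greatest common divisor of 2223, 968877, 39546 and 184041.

117

2223 = 3² · 13 · 19; 968877 = 3² · 7² · 13³; 39546 = 2 · 3² · 13³; 184041 = 3² · 11² · 13²
gcd takes min exponent of each prime: 3² · 13 = 117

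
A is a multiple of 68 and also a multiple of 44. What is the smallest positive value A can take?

748

68 = 2² · 17; 44 = 2² · 11
max exponents: 2² · 11 · 17 = 748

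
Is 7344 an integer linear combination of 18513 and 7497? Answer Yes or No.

Yes

By Bézout, 18513p − 7497q = 7344 has integer solutions iff gcd(18513, 7497) | 7344.
Euclid: 18513 = 2·7497 + 3519; 7497 = 2·3519 + 459; 3519 = 7·459 + 306; 459 = 1·306 + 153; 306 = 2·153 + 0. gcd = 153; 7344 mod 153 = 0. Yes.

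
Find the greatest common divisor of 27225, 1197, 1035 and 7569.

27225 = 3² · 5² · 11²; 1197 = 3² · 7 · 19; 1035 = 3² · 5 · 23; 7569 = 3² · 29²
gcd takes min exponent of each prime: 3² = 9

9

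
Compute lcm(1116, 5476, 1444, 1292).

1116 = 2² · 3² · 31; 5476 = 2² · 37²; 1444 = 2² · 19²; 1292 = 2² · 17 · 19
lcm takes max exponent of each prime: 2² · 3² · 17 · 19² · 31 · 37² = 9376133148

9376133148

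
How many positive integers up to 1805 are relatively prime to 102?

567

Prime factors of 102: 2, 3, 17. Count integers ≤ 1805 divisible by none of them.
By inclusion–exclusion: 1805 − ⌊1805/2⌋ − ⌊1805/3⌋ − ⌊1805/17⌋ + ⌊1805/6⌋ + ⌊1805/34⌋ + ⌊1805/51⌋ − ⌊1805/102⌋ = 567.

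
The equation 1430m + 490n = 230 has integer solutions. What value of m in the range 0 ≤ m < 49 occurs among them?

31

Reduce mod 490: 1430m ≡ 230 (mod 490). With g = gcd(1430, 490) = 10 dividing 230, divide through: 143m ≡ 23 (mod 49).
Since gcd(143, 49) = 1, m ≡ 23·(143)⁻¹ ≡ 31 (mod 49). Smallest non-negative: 31.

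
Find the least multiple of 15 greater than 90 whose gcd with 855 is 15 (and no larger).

105

855 = 15·57. Any x with gcd(x, 855) = 15 is a multiple of 15, say 15s, with s coprime to 57.
Need s > 90/15, so s ≥ 7. First s ≥ 7 with gcd(s, 57) = 1 is s = 7. Thus x = 15·7 = 105.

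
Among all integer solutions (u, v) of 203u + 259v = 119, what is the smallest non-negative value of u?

Euclid: 259 = 1·203 + 56; 203 = 3·56 + 35; 56 = 1·35 + 21; 35 = 1·21 + 14; 21 = 1·14 + 7; 14 = 2·7 + 0 → gcd = 7; 119 = 7·17.
Back-substitution yields 203·(-14) + 259·(11) = 7, so one solution is u = -14·17 = -238, v = 11·17 = 187.
Solutions in u differ by 259/7 = 37; the one in [0, 37) is -238 mod 37 = 21.

21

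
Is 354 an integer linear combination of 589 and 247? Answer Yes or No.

gcd(589, 247): 589 = 2·247 + 95; 247 = 2·95 + 57; 95 = 1·57 + 38; 57 = 1·38 + 19; 38 = 2·19 + 0 → 19
19 does not divide 354, so a solution does not exist.

No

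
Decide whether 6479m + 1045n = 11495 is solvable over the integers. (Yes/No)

Yes

By Bézout, 6479m + 1045n = 11495 has integer solutions iff gcd(6479, 1045) | 11495.
Euclid: 6479 = 6·1045 + 209; 1045 = 5·209 + 0. gcd = 209; 11495 mod 209 = 0. Yes.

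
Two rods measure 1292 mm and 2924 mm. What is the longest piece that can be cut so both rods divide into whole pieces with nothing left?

Euclid: 2924 = 2·1292 + 340; 1292 = 3·340 + 272; 340 = 1·272 + 68; 272 = 4·68 + 0. Last nonzero remainder: 68.

68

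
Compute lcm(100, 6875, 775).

100 = 2² · 5²; 6875 = 5⁴ · 11; 775 = 5² · 31
lcm takes max exponent of each prime: 2² · 5⁴ · 11 · 31 = 852500

852500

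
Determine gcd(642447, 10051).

19

Euclid: 642447 = 63·10051 + 9234; 10051 = 1·9234 + 817; 9234 = 11·817 + 247; 817 = 3·247 + 76; 247 = 3·76 + 19; 76 = 4·19 + 0. Last nonzero remainder: 19.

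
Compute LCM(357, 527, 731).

lcm(357, 527) = 357·527/gcd = 188139/17 = 11067
lcm(11067, 731) = 11067·731/gcd = 8089977/17 = 475881

475881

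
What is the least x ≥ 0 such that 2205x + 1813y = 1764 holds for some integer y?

Reduce mod 1813: 2205x ≡ 1764 (mod 1813). With g = gcd(2205, 1813) = 49 dividing 1764, divide through: 45x ≡ 36 (mod 37).
Since gcd(45, 37) = 1, x ≡ 36·(45)⁻¹ ≡ 23 (mod 37). Smallest non-negative: 23.

23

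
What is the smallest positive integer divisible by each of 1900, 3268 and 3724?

4003300

1900 = 2² · 5² · 19; 3268 = 2² · 19 · 43; 3724 = 2² · 7² · 19
lcm takes max exponent of each prime: 2² · 5² · 7² · 19 · 43 = 4003300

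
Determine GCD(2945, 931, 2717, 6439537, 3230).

19

gcd(2945, 931): 2945 = 3·931 + 152; 931 = 6·152 + 19; 152 = 8·19 + 0 → 19
gcd(19, 2717): 2717 = 143·19 + 0 → 19
gcd(19, 6439537): 6439537 = 338923·19 + 0 → 19
gcd(19, 3230): 3230 = 170·19 + 0 → 19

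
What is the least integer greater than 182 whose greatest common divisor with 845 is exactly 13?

Multiples of 13 above 182: 13·15, 13·16, … . Need the cofactor coprime to 845/13 = 65.
Checking s = 15, 16, … the first with gcd(s, 65) = 1 is s = 16, giving 208.

208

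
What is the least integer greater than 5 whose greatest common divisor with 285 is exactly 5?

285 = 5·57. Any k with gcd(k, 285) = 5 is a multiple of 5, say 5s, with s coprime to 57.
Need s > 5/5, so s ≥ 2. First s ≥ 2 with gcd(s, 57) = 1 is s = 2. Thus k = 5·2 = 10.

10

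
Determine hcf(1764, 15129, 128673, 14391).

9

1764 = 2² · 3² · 7²; 15129 = 3² · 41²; 128673 = 3² · 17 · 29²; 14391 = 3³ · 13 · 41
gcd takes min exponent of each prime: 3² = 9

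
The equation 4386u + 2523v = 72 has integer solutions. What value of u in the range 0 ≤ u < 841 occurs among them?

gcd(4386, 2523) = 3 (Euclid: 4386 = 1·2523 + 1863; 2523 = 1·1863 + 660; 1863 = 2·660 + 543; 660 = 1·543 + 117; 543 = 4·117 + 75; 117 = 1·75 + 42; 75 = 1·42 + 33; 42 = 1·33 + 9; 33 = 3·9 + 6; 9 = 1·6 + 3; 6 = 2·3 + 0), and 3 | 72.
Extended Euclid: 4386·(-302) + 2523·(525) = 3. Scale by 24: u₀ = -7248.
General solution u = u₀ + 841t; reducing mod 841 gives u = 321 (and v = -558).

321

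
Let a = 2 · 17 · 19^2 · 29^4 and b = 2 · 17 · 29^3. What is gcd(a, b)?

min exponent per shared prime: 2 · 17 · 29^3 = 829226

829226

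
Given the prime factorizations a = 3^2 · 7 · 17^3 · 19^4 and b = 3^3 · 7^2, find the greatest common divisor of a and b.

min exponent per shared prime: 3^2 · 7 = 63

63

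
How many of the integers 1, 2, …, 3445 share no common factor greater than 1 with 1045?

2373

1045 = 5·11·19. Inclusion–exclusion on these primes:
3445 − ⌊3445/5⌋ − ⌊3445/11⌋ − ⌊3445/19⌋ + ⌊3445/55⌋ + ⌊3445/95⌋ + ⌊3445/209⌋ − ⌊3445/1045⌋ = 2373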